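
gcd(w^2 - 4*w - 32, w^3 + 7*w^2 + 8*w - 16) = w + 4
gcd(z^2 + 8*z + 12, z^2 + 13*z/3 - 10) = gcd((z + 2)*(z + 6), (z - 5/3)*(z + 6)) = z + 6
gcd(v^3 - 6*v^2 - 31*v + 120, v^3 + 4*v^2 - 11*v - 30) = v^2 + 2*v - 15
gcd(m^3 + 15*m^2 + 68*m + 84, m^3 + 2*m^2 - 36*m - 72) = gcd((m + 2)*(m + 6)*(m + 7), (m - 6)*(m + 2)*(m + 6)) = m^2 + 8*m + 12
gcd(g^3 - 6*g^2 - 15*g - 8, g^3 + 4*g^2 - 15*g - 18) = g + 1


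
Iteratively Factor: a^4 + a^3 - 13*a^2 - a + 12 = (a + 4)*(a^3 - 3*a^2 - a + 3) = (a + 1)*(a + 4)*(a^2 - 4*a + 3) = (a - 3)*(a + 1)*(a + 4)*(a - 1)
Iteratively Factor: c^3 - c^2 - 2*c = (c - 2)*(c^2 + c) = (c - 2)*(c + 1)*(c)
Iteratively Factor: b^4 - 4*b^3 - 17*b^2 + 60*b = (b - 5)*(b^3 + b^2 - 12*b) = (b - 5)*(b + 4)*(b^2 - 3*b) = b*(b - 5)*(b + 4)*(b - 3)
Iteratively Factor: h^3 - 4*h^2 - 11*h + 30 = (h + 3)*(h^2 - 7*h + 10) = (h - 5)*(h + 3)*(h - 2)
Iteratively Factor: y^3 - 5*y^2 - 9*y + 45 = (y - 3)*(y^2 - 2*y - 15) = (y - 5)*(y - 3)*(y + 3)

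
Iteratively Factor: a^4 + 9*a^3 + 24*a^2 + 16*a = (a + 4)*(a^3 + 5*a^2 + 4*a) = (a + 1)*(a + 4)*(a^2 + 4*a) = (a + 1)*(a + 4)^2*(a)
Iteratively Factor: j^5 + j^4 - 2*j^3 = (j)*(j^4 + j^3 - 2*j^2) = j^2*(j^3 + j^2 - 2*j) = j^3*(j^2 + j - 2) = j^3*(j + 2)*(j - 1)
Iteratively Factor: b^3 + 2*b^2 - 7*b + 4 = (b - 1)*(b^2 + 3*b - 4) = (b - 1)*(b + 4)*(b - 1)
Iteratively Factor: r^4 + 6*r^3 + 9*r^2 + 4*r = (r + 1)*(r^3 + 5*r^2 + 4*r) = (r + 1)^2*(r^2 + 4*r) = (r + 1)^2*(r + 4)*(r)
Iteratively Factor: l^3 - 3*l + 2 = (l - 1)*(l^2 + l - 2) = (l - 1)*(l + 2)*(l - 1)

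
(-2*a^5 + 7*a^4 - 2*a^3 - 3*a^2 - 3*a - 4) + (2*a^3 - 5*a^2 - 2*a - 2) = -2*a^5 + 7*a^4 - 8*a^2 - 5*a - 6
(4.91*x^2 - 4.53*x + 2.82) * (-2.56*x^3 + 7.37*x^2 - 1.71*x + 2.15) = -12.5696*x^5 + 47.7835*x^4 - 49.0014*x^3 + 39.0862*x^2 - 14.5617*x + 6.063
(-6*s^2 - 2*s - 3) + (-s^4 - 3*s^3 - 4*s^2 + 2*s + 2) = -s^4 - 3*s^3 - 10*s^2 - 1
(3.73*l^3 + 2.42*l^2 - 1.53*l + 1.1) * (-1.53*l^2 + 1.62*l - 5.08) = -5.7069*l^5 + 2.34*l^4 - 12.6871*l^3 - 16.4552*l^2 + 9.5544*l - 5.588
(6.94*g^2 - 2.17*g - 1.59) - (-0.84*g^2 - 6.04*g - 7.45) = 7.78*g^2 + 3.87*g + 5.86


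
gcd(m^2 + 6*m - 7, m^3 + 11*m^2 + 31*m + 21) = m + 7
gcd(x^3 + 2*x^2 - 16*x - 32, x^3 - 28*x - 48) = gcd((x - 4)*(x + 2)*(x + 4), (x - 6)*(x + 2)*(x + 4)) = x^2 + 6*x + 8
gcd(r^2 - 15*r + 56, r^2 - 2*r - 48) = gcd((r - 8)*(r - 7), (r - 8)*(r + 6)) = r - 8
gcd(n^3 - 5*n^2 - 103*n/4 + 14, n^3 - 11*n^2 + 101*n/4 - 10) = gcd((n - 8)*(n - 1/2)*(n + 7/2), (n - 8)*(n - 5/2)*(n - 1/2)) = n^2 - 17*n/2 + 4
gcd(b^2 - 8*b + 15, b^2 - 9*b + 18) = b - 3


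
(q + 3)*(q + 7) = q^2 + 10*q + 21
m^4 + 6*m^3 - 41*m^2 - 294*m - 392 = (m - 7)*(m + 2)*(m + 4)*(m + 7)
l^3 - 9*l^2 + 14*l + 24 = (l - 6)*(l - 4)*(l + 1)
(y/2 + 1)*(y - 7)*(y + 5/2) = y^3/2 - 5*y^2/4 - 53*y/4 - 35/2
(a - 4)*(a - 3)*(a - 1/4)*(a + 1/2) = a^4 - 27*a^3/4 + 81*a^2/8 + 31*a/8 - 3/2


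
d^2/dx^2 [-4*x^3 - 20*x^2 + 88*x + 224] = -24*x - 40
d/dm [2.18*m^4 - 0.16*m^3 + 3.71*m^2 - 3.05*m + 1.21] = 8.72*m^3 - 0.48*m^2 + 7.42*m - 3.05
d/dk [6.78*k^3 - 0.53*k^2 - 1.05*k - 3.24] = 20.34*k^2 - 1.06*k - 1.05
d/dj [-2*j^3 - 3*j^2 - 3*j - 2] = -6*j^2 - 6*j - 3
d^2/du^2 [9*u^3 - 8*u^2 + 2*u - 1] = 54*u - 16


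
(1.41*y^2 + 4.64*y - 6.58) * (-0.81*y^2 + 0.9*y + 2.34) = -1.1421*y^4 - 2.4894*y^3 + 12.8052*y^2 + 4.9356*y - 15.3972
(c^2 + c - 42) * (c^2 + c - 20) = c^4 + 2*c^3 - 61*c^2 - 62*c + 840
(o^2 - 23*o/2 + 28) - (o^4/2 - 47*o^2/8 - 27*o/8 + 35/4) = -o^4/2 + 55*o^2/8 - 65*o/8 + 77/4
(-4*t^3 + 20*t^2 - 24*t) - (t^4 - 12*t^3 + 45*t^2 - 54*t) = -t^4 + 8*t^3 - 25*t^2 + 30*t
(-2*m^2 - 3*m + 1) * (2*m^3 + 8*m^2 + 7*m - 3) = -4*m^5 - 22*m^4 - 36*m^3 - 7*m^2 + 16*m - 3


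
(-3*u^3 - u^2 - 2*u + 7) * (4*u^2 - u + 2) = -12*u^5 - u^4 - 13*u^3 + 28*u^2 - 11*u + 14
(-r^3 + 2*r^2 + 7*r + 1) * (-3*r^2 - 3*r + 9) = 3*r^5 - 3*r^4 - 36*r^3 - 6*r^2 + 60*r + 9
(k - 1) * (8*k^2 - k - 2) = 8*k^3 - 9*k^2 - k + 2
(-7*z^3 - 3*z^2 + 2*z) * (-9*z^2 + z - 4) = 63*z^5 + 20*z^4 + 7*z^3 + 14*z^2 - 8*z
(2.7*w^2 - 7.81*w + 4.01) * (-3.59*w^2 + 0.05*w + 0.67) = -9.693*w^4 + 28.1729*w^3 - 12.9774*w^2 - 5.0322*w + 2.6867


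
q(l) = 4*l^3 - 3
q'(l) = 12*l^2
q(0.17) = -2.98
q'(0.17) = 0.35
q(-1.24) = -10.63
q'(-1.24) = 18.45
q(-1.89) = -30.01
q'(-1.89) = 42.87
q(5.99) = 856.69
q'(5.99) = 430.56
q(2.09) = 33.52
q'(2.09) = 52.42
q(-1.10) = -8.32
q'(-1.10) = 14.52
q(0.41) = -2.72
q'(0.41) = 2.02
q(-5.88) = -816.19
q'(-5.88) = 414.89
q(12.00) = 6909.00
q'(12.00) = 1728.00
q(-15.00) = -13503.00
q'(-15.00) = 2700.00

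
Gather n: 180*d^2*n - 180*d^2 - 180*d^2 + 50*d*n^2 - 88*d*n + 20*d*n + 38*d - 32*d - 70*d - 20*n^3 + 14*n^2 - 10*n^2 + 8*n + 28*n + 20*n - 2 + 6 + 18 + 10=-360*d^2 - 64*d - 20*n^3 + n^2*(50*d + 4) + n*(180*d^2 - 68*d + 56) + 32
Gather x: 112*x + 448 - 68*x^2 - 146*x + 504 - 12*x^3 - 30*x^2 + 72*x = -12*x^3 - 98*x^2 + 38*x + 952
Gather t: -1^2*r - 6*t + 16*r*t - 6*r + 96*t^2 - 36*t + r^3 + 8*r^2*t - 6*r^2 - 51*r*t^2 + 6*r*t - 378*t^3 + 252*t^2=r^3 - 6*r^2 - 7*r - 378*t^3 + t^2*(348 - 51*r) + t*(8*r^2 + 22*r - 42)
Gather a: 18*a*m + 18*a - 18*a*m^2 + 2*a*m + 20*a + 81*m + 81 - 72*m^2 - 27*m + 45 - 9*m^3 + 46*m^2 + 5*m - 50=a*(-18*m^2 + 20*m + 38) - 9*m^3 - 26*m^2 + 59*m + 76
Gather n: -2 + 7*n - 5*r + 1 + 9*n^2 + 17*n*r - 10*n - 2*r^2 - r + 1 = 9*n^2 + n*(17*r - 3) - 2*r^2 - 6*r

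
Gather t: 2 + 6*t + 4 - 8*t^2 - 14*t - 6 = -8*t^2 - 8*t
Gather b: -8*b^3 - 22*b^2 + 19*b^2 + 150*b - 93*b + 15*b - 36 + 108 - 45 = -8*b^3 - 3*b^2 + 72*b + 27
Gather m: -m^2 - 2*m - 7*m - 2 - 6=-m^2 - 9*m - 8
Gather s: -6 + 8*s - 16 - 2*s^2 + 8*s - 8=-2*s^2 + 16*s - 30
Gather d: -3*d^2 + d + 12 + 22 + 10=-3*d^2 + d + 44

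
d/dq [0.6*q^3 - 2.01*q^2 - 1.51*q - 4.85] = 1.8*q^2 - 4.02*q - 1.51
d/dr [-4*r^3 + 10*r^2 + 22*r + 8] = -12*r^2 + 20*r + 22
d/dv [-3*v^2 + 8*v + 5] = 8 - 6*v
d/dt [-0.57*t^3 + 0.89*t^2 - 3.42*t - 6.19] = -1.71*t^2 + 1.78*t - 3.42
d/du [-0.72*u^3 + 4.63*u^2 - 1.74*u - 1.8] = -2.16*u^2 + 9.26*u - 1.74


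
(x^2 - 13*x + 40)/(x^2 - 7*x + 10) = (x - 8)/(x - 2)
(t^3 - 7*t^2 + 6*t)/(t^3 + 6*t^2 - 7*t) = (t - 6)/(t + 7)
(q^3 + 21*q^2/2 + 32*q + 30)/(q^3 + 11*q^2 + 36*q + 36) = (q + 5/2)/(q + 3)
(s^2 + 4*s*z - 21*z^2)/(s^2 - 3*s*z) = (s + 7*z)/s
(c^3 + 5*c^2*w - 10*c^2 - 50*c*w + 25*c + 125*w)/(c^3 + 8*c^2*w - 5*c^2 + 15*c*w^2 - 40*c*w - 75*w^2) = (c - 5)/(c + 3*w)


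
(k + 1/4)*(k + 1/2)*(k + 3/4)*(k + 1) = k^4 + 5*k^3/2 + 35*k^2/16 + 25*k/32 + 3/32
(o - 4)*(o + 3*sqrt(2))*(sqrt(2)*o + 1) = sqrt(2)*o^3 - 4*sqrt(2)*o^2 + 7*o^2 - 28*o + 3*sqrt(2)*o - 12*sqrt(2)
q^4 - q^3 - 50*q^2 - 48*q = q*(q - 8)*(q + 1)*(q + 6)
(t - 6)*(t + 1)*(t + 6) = t^3 + t^2 - 36*t - 36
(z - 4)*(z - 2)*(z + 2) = z^3 - 4*z^2 - 4*z + 16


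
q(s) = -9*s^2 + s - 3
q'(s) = 1 - 18*s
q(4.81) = -206.41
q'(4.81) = -85.58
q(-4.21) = -166.73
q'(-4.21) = 76.78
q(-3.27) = -102.51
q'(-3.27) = 59.86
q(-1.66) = -29.46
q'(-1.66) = 30.88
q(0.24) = -3.28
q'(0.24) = -3.32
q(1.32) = -17.36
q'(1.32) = -22.76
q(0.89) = -9.24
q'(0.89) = -15.02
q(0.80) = -7.96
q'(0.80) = -13.40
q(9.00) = -723.00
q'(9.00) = -161.00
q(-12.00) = -1311.00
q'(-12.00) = 217.00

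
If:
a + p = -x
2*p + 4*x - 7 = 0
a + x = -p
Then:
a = x - 7/2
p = 7/2 - 2*x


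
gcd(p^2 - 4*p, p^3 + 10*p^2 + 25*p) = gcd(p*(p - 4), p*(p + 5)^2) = p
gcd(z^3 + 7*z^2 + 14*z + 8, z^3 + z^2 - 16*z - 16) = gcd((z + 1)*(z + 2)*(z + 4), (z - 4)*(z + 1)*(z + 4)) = z^2 + 5*z + 4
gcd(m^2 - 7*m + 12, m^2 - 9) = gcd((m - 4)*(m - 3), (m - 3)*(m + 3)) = m - 3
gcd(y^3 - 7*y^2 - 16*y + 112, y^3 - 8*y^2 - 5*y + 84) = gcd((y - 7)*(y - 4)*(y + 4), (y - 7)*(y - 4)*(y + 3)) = y^2 - 11*y + 28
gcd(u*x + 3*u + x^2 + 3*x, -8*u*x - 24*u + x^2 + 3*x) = x + 3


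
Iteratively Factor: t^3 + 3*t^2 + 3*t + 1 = (t + 1)*(t^2 + 2*t + 1) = (t + 1)^2*(t + 1)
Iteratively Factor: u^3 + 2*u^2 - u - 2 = (u + 1)*(u^2 + u - 2) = (u + 1)*(u + 2)*(u - 1)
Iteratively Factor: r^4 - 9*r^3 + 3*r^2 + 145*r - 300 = (r - 3)*(r^3 - 6*r^2 - 15*r + 100) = (r - 3)*(r + 4)*(r^2 - 10*r + 25) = (r - 5)*(r - 3)*(r + 4)*(r - 5)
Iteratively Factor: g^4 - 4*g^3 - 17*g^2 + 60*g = (g - 5)*(g^3 + g^2 - 12*g) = (g - 5)*(g + 4)*(g^2 - 3*g) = g*(g - 5)*(g + 4)*(g - 3)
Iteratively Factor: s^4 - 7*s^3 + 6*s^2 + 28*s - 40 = (s - 5)*(s^3 - 2*s^2 - 4*s + 8) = (s - 5)*(s - 2)*(s^2 - 4) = (s - 5)*(s - 2)*(s + 2)*(s - 2)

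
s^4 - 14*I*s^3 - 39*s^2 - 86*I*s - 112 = (s - 8*I)*(s - 7*I)*(s - I)*(s + 2*I)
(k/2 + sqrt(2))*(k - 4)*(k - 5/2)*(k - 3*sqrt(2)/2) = k^4/2 - 13*k^3/4 + sqrt(2)*k^3/4 - 13*sqrt(2)*k^2/8 + 2*k^2 + 5*sqrt(2)*k/2 + 39*k/2 - 30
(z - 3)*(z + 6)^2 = z^3 + 9*z^2 - 108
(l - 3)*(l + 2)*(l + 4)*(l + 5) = l^4 + 8*l^3 + 5*l^2 - 74*l - 120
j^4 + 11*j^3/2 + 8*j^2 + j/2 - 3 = (j - 1/2)*(j + 1)*(j + 2)*(j + 3)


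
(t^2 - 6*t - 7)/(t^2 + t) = (t - 7)/t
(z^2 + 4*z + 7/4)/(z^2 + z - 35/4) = (2*z + 1)/(2*z - 5)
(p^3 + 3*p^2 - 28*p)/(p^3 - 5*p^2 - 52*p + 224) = p/(p - 8)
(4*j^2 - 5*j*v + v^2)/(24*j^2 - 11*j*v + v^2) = (4*j^2 - 5*j*v + v^2)/(24*j^2 - 11*j*v + v^2)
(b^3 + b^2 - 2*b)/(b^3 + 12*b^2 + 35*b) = (b^2 + b - 2)/(b^2 + 12*b + 35)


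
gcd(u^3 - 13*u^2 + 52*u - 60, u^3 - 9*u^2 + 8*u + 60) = u^2 - 11*u + 30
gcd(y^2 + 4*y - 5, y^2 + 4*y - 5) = y^2 + 4*y - 5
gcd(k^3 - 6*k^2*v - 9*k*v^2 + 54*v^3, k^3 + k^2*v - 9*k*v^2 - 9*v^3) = -k^2 + 9*v^2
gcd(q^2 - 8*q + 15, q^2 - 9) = q - 3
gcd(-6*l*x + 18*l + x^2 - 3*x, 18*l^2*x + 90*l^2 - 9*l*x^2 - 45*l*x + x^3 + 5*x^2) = -6*l + x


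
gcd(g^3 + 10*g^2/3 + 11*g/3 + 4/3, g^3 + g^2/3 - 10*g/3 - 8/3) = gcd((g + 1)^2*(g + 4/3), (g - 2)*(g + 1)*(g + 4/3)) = g^2 + 7*g/3 + 4/3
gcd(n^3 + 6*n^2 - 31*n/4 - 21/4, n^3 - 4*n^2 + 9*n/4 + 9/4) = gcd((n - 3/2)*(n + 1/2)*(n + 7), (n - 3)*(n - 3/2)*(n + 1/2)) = n^2 - n - 3/4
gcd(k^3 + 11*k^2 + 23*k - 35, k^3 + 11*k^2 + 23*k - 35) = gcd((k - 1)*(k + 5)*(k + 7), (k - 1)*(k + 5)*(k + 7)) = k^3 + 11*k^2 + 23*k - 35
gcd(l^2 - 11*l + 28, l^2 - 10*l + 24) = l - 4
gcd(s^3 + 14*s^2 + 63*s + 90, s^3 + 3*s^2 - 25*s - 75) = s^2 + 8*s + 15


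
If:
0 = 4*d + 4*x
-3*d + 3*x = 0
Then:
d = 0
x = 0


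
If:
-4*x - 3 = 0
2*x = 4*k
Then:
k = -3/8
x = -3/4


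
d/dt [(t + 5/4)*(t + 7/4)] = 2*t + 3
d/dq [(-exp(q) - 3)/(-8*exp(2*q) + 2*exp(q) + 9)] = (-2*(exp(q) + 3)*(8*exp(q) - 1) + 8*exp(2*q) - 2*exp(q) - 9)*exp(q)/(-8*exp(2*q) + 2*exp(q) + 9)^2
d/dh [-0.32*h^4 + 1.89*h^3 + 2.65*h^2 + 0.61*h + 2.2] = -1.28*h^3 + 5.67*h^2 + 5.3*h + 0.61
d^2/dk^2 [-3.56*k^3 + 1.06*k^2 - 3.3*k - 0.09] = 2.12 - 21.36*k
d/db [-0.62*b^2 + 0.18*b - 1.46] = 0.18 - 1.24*b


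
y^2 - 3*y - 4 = (y - 4)*(y + 1)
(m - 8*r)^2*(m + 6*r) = m^3 - 10*m^2*r - 32*m*r^2 + 384*r^3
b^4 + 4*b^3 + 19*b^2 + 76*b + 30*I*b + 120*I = (b + 4)*(b - 5*I)*(b + 2*I)*(b + 3*I)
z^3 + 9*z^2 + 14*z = z*(z + 2)*(z + 7)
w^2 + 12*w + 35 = (w + 5)*(w + 7)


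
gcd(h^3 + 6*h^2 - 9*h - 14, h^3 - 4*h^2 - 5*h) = h + 1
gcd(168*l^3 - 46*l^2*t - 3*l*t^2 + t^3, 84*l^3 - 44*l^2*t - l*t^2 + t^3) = -42*l^2 + l*t + t^2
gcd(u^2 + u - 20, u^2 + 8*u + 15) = u + 5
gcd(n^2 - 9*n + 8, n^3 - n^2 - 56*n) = n - 8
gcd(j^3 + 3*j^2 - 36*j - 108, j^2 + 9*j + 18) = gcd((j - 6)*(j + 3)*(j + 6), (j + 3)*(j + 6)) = j^2 + 9*j + 18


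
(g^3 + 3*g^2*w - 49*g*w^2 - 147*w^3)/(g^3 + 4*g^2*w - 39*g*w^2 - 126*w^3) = (-g + 7*w)/(-g + 6*w)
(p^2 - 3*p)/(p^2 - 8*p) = (p - 3)/(p - 8)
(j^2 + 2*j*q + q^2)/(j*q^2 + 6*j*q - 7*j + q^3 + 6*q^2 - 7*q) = (j + q)/(q^2 + 6*q - 7)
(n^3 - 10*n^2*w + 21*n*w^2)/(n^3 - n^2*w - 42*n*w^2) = (n - 3*w)/(n + 6*w)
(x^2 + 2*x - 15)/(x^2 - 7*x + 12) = (x + 5)/(x - 4)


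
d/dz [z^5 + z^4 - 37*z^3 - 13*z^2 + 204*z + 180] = 5*z^4 + 4*z^3 - 111*z^2 - 26*z + 204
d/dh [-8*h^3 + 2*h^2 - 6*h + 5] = -24*h^2 + 4*h - 6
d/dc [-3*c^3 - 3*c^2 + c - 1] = -9*c^2 - 6*c + 1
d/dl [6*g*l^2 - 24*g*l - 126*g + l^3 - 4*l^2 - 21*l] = 12*g*l - 24*g + 3*l^2 - 8*l - 21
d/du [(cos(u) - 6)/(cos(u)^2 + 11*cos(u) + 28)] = (cos(u)^2 - 12*cos(u) - 94)*sin(u)/(cos(u)^2 + 11*cos(u) + 28)^2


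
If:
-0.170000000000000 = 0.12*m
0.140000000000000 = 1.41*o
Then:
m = -1.42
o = 0.10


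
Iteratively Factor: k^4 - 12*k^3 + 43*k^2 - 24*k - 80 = (k - 4)*(k^3 - 8*k^2 + 11*k + 20) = (k - 4)*(k + 1)*(k^2 - 9*k + 20) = (k - 5)*(k - 4)*(k + 1)*(k - 4)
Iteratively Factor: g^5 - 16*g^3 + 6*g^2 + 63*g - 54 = (g + 3)*(g^4 - 3*g^3 - 7*g^2 + 27*g - 18) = (g - 2)*(g + 3)*(g^3 - g^2 - 9*g + 9) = (g - 3)*(g - 2)*(g + 3)*(g^2 + 2*g - 3) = (g - 3)*(g - 2)*(g + 3)^2*(g - 1)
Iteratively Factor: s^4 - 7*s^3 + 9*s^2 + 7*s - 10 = (s - 2)*(s^3 - 5*s^2 - s + 5) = (s - 2)*(s + 1)*(s^2 - 6*s + 5) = (s - 2)*(s - 1)*(s + 1)*(s - 5)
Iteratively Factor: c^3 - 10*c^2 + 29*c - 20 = (c - 5)*(c^2 - 5*c + 4) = (c - 5)*(c - 1)*(c - 4)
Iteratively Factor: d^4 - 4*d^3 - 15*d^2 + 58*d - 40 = (d - 1)*(d^3 - 3*d^2 - 18*d + 40) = (d - 1)*(d + 4)*(d^2 - 7*d + 10) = (d - 5)*(d - 1)*(d + 4)*(d - 2)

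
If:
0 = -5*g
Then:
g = 0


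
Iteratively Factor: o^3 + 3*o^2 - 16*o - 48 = (o - 4)*(o^2 + 7*o + 12) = (o - 4)*(o + 3)*(o + 4)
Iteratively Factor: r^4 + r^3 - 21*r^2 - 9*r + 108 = (r - 3)*(r^3 + 4*r^2 - 9*r - 36) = (r - 3)*(r + 4)*(r^2 - 9) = (r - 3)*(r + 3)*(r + 4)*(r - 3)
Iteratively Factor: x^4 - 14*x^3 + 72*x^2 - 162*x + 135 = (x - 3)*(x^3 - 11*x^2 + 39*x - 45) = (x - 3)^2*(x^2 - 8*x + 15) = (x - 3)^3*(x - 5)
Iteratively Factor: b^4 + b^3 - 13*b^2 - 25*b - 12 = (b - 4)*(b^3 + 5*b^2 + 7*b + 3) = (b - 4)*(b + 3)*(b^2 + 2*b + 1) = (b - 4)*(b + 1)*(b + 3)*(b + 1)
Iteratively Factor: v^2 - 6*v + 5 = (v - 1)*(v - 5)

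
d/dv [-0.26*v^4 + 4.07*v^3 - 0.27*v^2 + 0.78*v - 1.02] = -1.04*v^3 + 12.21*v^2 - 0.54*v + 0.78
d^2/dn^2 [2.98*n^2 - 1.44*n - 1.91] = 5.96000000000000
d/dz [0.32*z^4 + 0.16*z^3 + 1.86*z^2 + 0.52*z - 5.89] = 1.28*z^3 + 0.48*z^2 + 3.72*z + 0.52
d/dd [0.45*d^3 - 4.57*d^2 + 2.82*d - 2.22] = 1.35*d^2 - 9.14*d + 2.82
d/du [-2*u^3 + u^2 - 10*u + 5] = -6*u^2 + 2*u - 10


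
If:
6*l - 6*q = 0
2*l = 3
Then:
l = 3/2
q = 3/2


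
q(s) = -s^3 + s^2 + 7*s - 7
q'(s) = -3*s^2 + 2*s + 7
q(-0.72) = -11.15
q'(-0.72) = 4.00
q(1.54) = 2.50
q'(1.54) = 2.97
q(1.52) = 2.44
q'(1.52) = 3.11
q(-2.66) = 0.28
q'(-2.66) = -19.55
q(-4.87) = 98.13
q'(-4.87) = -73.89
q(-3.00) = 8.00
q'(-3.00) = -26.00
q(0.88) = -0.75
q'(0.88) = 6.44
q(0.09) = -6.36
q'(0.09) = 7.16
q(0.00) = -7.00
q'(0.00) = 7.00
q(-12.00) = 1781.00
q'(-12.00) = -449.00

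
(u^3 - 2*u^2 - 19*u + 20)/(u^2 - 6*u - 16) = (-u^3 + 2*u^2 + 19*u - 20)/(-u^2 + 6*u + 16)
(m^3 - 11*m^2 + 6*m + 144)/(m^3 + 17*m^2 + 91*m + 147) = (m^2 - 14*m + 48)/(m^2 + 14*m + 49)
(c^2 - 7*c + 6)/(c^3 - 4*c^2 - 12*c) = (c - 1)/(c*(c + 2))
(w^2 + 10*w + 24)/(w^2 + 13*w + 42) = (w + 4)/(w + 7)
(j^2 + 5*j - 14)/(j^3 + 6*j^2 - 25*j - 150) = (j^2 + 5*j - 14)/(j^3 + 6*j^2 - 25*j - 150)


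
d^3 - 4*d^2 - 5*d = d*(d - 5)*(d + 1)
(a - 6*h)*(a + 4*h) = a^2 - 2*a*h - 24*h^2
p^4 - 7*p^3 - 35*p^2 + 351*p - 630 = (p - 6)*(p - 5)*(p - 3)*(p + 7)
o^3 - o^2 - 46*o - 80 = (o - 8)*(o + 2)*(o + 5)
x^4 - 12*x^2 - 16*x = x*(x - 4)*(x + 2)^2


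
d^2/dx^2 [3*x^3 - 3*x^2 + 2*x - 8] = 18*x - 6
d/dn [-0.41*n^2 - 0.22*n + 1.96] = -0.82*n - 0.22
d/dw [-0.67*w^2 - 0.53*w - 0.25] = -1.34*w - 0.53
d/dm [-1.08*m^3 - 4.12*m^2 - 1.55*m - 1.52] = -3.24*m^2 - 8.24*m - 1.55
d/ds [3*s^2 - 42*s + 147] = 6*s - 42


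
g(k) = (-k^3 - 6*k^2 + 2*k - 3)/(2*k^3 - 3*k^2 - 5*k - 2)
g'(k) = (-6*k^2 + 6*k + 5)*(-k^3 - 6*k^2 + 2*k - 3)/(2*k^3 - 3*k^2 - 5*k - 2)^2 + (-3*k^2 - 12*k + 2)/(2*k^3 - 3*k^2 - 5*k - 2)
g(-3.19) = 0.47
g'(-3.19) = 0.31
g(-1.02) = 4.77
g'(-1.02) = 11.19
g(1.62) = 2.09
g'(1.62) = 2.90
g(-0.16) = 2.70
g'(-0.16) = -11.16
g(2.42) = 14.28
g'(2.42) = 80.51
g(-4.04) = 0.26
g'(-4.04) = 0.18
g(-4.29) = 0.22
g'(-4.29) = 0.16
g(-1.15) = 3.59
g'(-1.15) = 7.22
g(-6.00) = 0.03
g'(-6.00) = 0.08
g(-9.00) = -0.13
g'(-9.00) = 0.04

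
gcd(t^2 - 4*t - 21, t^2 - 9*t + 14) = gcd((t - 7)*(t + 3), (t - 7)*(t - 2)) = t - 7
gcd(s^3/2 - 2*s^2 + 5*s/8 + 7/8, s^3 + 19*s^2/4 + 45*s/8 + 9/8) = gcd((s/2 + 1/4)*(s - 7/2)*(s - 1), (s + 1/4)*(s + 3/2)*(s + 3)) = 1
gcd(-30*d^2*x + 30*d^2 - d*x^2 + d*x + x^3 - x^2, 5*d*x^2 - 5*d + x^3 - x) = 5*d*x - 5*d + x^2 - x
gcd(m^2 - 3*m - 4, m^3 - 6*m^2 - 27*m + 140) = m - 4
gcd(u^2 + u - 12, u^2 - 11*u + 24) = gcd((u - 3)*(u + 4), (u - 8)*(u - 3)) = u - 3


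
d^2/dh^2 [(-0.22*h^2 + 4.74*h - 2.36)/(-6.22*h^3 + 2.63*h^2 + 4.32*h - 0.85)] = (17.022896*h^6 - 1100.298096*h^5 + 1596.363*h^4 - 959.287404*h^3 + 21.1338599999999*h^2 + 22.438716*h + 64.145428)/(240.641848*h^9 - 305.251476*h^8 - 372.33231*h^7 + 504.478885*h^6 + 175.1685*h^5 - 266.647281*h^4 - 9.19555800000002*h^3 + 41.888595*h^2 - 9.3636*h + 0.614125)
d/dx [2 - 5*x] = -5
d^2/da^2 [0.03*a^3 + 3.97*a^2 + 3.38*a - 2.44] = 0.18*a + 7.94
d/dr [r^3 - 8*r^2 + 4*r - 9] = 3*r^2 - 16*r + 4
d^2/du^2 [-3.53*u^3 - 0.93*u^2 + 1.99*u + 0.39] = -21.18*u - 1.86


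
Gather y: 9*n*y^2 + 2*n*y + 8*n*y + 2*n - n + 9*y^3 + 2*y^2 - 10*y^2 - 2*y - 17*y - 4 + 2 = n + 9*y^3 + y^2*(9*n - 8) + y*(10*n - 19) - 2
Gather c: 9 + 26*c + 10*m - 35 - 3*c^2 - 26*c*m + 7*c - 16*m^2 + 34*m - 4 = -3*c^2 + c*(33 - 26*m) - 16*m^2 + 44*m - 30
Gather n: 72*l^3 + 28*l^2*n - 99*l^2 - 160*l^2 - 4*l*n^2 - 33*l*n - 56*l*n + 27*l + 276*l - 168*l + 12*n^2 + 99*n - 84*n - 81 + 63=72*l^3 - 259*l^2 + 135*l + n^2*(12 - 4*l) + n*(28*l^2 - 89*l + 15) - 18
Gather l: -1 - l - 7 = -l - 8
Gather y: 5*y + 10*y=15*y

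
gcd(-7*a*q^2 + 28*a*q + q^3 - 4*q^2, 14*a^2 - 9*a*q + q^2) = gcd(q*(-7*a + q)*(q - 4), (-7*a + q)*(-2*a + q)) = -7*a + q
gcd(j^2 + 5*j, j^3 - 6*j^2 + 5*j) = j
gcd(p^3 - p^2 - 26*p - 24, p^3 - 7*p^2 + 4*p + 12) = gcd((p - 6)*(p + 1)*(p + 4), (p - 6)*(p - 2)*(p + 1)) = p^2 - 5*p - 6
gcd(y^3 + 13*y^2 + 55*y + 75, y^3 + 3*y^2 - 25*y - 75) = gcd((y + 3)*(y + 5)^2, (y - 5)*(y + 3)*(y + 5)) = y^2 + 8*y + 15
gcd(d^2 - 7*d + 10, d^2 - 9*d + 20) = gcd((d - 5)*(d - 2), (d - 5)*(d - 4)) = d - 5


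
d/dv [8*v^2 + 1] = 16*v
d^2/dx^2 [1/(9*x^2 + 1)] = 18*(27*x^2 - 1)/(9*x^2 + 1)^3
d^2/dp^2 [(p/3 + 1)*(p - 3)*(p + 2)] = 2*p + 4/3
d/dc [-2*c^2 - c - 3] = -4*c - 1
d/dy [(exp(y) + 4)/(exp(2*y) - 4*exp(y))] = (-exp(2*y) - 8*exp(y) + 16)*exp(-y)/(exp(2*y) - 8*exp(y) + 16)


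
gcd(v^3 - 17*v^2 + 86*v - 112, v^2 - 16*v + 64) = v - 8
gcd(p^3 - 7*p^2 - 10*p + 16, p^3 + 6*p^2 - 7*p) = p - 1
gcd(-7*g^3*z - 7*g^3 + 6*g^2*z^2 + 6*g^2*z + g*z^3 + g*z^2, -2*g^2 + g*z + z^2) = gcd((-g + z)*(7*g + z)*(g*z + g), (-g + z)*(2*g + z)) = -g + z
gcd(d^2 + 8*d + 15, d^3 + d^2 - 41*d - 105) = d^2 + 8*d + 15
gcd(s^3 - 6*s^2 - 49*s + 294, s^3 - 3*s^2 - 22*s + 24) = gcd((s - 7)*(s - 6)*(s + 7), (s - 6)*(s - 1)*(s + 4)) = s - 6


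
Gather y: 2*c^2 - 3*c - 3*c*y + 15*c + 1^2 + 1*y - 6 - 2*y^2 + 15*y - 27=2*c^2 + 12*c - 2*y^2 + y*(16 - 3*c) - 32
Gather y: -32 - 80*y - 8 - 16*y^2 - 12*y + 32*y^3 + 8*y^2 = 32*y^3 - 8*y^2 - 92*y - 40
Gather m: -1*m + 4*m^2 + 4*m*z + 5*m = 4*m^2 + m*(4*z + 4)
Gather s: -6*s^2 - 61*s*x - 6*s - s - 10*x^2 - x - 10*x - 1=-6*s^2 + s*(-61*x - 7) - 10*x^2 - 11*x - 1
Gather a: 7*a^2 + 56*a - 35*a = 7*a^2 + 21*a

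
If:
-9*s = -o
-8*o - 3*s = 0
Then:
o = 0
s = 0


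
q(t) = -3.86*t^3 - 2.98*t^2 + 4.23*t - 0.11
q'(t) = -11.58*t^2 - 5.96*t + 4.23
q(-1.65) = 2.14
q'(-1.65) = -17.46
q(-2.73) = 44.67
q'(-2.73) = -65.80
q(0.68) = 0.17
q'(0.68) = -5.18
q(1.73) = -21.70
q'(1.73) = -40.74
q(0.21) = 0.61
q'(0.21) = 2.47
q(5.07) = -558.31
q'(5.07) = -323.65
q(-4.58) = 288.84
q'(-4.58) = -211.38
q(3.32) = -160.17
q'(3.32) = -143.20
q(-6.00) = 700.99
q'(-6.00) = -376.89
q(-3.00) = 64.60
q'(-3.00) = -82.11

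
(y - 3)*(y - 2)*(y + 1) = y^3 - 4*y^2 + y + 6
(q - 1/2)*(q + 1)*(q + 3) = q^3 + 7*q^2/2 + q - 3/2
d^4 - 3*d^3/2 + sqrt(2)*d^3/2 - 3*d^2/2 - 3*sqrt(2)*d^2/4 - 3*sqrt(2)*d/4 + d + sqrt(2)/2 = (d - 2)*(d - 1/2)*(d + 1)*(d + sqrt(2)/2)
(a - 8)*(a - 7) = a^2 - 15*a + 56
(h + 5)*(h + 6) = h^2 + 11*h + 30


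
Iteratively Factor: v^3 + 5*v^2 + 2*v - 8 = (v + 2)*(v^2 + 3*v - 4) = (v + 2)*(v + 4)*(v - 1)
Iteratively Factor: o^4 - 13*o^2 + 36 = (o + 3)*(o^3 - 3*o^2 - 4*o + 12) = (o - 3)*(o + 3)*(o^2 - 4) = (o - 3)*(o - 2)*(o + 3)*(o + 2)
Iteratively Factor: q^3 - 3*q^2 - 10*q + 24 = (q - 4)*(q^2 + q - 6) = (q - 4)*(q + 3)*(q - 2)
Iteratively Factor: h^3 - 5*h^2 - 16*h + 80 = (h - 4)*(h^2 - h - 20) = (h - 4)*(h + 4)*(h - 5)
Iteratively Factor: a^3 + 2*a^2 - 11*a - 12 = (a - 3)*(a^2 + 5*a + 4) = (a - 3)*(a + 1)*(a + 4)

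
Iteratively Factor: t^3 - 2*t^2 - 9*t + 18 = (t - 2)*(t^2 - 9) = (t - 3)*(t - 2)*(t + 3)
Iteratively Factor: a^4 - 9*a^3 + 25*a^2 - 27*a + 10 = (a - 1)*(a^3 - 8*a^2 + 17*a - 10) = (a - 2)*(a - 1)*(a^2 - 6*a + 5) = (a - 5)*(a - 2)*(a - 1)*(a - 1)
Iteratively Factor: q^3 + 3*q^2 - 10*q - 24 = (q + 2)*(q^2 + q - 12) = (q - 3)*(q + 2)*(q + 4)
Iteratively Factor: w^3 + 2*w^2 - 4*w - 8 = (w + 2)*(w^2 - 4) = (w - 2)*(w + 2)*(w + 2)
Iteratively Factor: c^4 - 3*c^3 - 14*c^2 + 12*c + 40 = (c + 2)*(c^3 - 5*c^2 - 4*c + 20) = (c + 2)^2*(c^2 - 7*c + 10) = (c - 2)*(c + 2)^2*(c - 5)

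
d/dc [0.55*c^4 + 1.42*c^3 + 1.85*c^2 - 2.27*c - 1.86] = 2.2*c^3 + 4.26*c^2 + 3.7*c - 2.27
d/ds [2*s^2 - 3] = 4*s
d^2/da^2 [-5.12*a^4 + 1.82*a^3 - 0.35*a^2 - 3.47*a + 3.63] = -61.44*a^2 + 10.92*a - 0.7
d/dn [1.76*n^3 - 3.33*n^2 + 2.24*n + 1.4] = 5.28*n^2 - 6.66*n + 2.24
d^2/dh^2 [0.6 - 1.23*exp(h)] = -1.23*exp(h)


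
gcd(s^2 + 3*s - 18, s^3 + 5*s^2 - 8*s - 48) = s - 3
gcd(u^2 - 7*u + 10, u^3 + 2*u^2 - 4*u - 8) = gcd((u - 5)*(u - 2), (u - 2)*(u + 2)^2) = u - 2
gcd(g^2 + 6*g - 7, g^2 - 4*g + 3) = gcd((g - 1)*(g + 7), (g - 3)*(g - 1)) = g - 1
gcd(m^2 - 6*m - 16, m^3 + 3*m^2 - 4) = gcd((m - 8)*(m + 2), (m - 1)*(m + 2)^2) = m + 2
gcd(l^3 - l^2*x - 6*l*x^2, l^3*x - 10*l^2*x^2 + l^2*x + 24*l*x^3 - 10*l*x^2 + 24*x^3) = 1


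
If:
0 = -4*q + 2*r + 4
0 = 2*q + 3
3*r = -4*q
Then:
No Solution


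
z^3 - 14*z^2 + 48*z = z*(z - 8)*(z - 6)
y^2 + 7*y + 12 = (y + 3)*(y + 4)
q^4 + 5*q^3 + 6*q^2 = q^2*(q + 2)*(q + 3)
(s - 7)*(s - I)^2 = s^3 - 7*s^2 - 2*I*s^2 - s + 14*I*s + 7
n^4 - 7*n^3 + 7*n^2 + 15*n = n*(n - 5)*(n - 3)*(n + 1)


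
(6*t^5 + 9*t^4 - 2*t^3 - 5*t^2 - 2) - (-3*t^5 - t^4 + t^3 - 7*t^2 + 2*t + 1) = 9*t^5 + 10*t^4 - 3*t^3 + 2*t^2 - 2*t - 3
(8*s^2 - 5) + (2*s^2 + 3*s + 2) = 10*s^2 + 3*s - 3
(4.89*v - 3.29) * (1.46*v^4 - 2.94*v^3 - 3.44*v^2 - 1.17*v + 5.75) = 7.1394*v^5 - 19.18*v^4 - 7.149*v^3 + 5.5963*v^2 + 31.9668*v - 18.9175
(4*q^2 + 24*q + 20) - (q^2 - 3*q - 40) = 3*q^2 + 27*q + 60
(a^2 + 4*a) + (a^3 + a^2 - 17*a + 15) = a^3 + 2*a^2 - 13*a + 15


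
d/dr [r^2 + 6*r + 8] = 2*r + 6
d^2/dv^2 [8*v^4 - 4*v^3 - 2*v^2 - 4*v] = 96*v^2 - 24*v - 4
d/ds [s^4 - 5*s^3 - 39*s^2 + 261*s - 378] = 4*s^3 - 15*s^2 - 78*s + 261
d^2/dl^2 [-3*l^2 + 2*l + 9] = -6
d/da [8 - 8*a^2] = -16*a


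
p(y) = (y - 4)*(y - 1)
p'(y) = 2*y - 5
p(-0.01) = 4.05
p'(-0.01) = -5.02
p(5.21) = 5.09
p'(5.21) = 5.42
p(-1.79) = 16.15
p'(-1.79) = -8.58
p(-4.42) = 45.64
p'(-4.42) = -13.84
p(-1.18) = 11.29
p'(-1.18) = -7.36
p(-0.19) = 4.99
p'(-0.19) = -5.38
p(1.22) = -0.61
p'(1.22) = -2.56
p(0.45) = 1.95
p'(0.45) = -4.10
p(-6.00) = 70.00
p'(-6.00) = -17.00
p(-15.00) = 304.00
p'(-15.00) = -35.00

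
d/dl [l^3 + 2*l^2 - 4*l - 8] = 3*l^2 + 4*l - 4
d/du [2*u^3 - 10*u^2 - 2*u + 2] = 6*u^2 - 20*u - 2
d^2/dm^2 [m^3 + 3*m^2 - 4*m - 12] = 6*m + 6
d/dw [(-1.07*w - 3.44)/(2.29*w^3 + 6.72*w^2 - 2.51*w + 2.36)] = (4.9006*w^3 + 30.8232*w^2 + 46.2336*w - 11.1596)/(5.2441*w^6 + 30.7776*w^5 + 33.6626*w^4 - 22.9256*w^3 + 38.0185*w^2 - 11.8472*w + 5.5696)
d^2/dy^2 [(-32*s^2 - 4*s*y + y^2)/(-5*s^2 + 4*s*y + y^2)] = 2*s*(-727*s^3 - 444*s^2*y - 81*s*y^2 - 8*y^3)/(-125*s^6 + 300*s^5*y - 165*s^4*y^2 - 56*s^3*y^3 + 33*s^2*y^4 + 12*s*y^5 + y^6)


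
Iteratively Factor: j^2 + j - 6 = (j - 2)*(j + 3)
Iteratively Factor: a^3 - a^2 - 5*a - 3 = (a - 3)*(a^2 + 2*a + 1) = (a - 3)*(a + 1)*(a + 1)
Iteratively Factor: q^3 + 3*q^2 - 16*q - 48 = (q + 3)*(q^2 - 16) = (q - 4)*(q + 3)*(q + 4)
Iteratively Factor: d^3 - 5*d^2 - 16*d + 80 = (d - 5)*(d^2 - 16) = (d - 5)*(d + 4)*(d - 4)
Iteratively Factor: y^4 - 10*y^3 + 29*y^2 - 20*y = (y)*(y^3 - 10*y^2 + 29*y - 20) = y*(y - 4)*(y^2 - 6*y + 5) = y*(y - 5)*(y - 4)*(y - 1)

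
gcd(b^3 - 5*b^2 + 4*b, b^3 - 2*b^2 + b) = b^2 - b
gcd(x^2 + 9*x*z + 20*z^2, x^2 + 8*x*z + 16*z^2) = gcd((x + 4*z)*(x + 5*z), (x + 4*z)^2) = x + 4*z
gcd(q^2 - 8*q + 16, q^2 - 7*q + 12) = q - 4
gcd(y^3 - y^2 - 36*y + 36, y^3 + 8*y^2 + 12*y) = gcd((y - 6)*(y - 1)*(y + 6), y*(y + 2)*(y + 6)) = y + 6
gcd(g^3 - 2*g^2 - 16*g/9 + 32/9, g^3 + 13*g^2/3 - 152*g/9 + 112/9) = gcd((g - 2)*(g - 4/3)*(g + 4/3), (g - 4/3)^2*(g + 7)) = g - 4/3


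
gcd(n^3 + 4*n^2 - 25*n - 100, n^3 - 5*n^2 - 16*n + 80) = n^2 - n - 20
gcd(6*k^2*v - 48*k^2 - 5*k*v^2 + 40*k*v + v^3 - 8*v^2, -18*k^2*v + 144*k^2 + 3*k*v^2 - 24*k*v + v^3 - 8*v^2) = -3*k*v + 24*k + v^2 - 8*v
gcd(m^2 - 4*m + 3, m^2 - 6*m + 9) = m - 3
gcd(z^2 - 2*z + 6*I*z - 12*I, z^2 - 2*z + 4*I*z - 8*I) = z - 2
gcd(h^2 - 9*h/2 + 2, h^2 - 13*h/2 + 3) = h - 1/2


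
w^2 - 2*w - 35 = (w - 7)*(w + 5)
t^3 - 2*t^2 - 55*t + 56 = (t - 8)*(t - 1)*(t + 7)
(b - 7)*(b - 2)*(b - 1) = b^3 - 10*b^2 + 23*b - 14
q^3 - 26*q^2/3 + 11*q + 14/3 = (q - 7)*(q - 2)*(q + 1/3)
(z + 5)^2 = z^2 + 10*z + 25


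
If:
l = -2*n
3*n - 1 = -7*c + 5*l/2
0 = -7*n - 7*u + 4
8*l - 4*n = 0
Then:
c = 1/7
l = 0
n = 0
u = 4/7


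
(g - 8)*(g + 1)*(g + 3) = g^3 - 4*g^2 - 29*g - 24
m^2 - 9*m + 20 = (m - 5)*(m - 4)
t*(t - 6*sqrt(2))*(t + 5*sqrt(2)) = t^3 - sqrt(2)*t^2 - 60*t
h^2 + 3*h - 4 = (h - 1)*(h + 4)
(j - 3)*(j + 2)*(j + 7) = j^3 + 6*j^2 - 13*j - 42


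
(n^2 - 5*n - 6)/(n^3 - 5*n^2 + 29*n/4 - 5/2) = 4*(n^2 - 5*n - 6)/(4*n^3 - 20*n^2 + 29*n - 10)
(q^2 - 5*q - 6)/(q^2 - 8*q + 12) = (q + 1)/(q - 2)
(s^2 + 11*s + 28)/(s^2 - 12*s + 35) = (s^2 + 11*s + 28)/(s^2 - 12*s + 35)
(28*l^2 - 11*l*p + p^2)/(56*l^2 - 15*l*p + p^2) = (-4*l + p)/(-8*l + p)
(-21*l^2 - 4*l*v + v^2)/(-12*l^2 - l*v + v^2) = (-7*l + v)/(-4*l + v)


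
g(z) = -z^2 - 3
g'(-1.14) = 2.28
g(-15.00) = -228.00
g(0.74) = -3.55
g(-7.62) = -61.06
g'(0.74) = -1.48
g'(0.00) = 0.00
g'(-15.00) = 30.00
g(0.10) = -3.01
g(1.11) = -4.23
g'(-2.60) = 5.20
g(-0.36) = -3.13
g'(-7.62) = 15.24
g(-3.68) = -16.54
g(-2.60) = -9.76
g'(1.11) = -2.22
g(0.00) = -3.00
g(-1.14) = -4.30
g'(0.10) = -0.20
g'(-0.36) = 0.72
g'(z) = -2*z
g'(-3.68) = 7.36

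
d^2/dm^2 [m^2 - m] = 2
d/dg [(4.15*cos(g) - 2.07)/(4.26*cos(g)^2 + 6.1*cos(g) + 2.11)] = (17.679*cos(g)^2 - 17.6364*cos(g) - 21.3835)*sin(g)/(18.1476*cos(g)^4 + 51.972*cos(g)^3 + 55.1872*cos(g)^2 + 25.742*cos(g) + 4.4521)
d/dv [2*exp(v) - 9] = 2*exp(v)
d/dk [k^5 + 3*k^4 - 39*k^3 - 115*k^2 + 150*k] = 5*k^4 + 12*k^3 - 117*k^2 - 230*k + 150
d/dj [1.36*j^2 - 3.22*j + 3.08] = 2.72*j - 3.22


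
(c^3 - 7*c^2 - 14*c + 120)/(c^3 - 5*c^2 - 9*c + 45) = (c^2 - 2*c - 24)/(c^2 - 9)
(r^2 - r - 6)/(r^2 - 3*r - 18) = (-r^2 + r + 6)/(-r^2 + 3*r + 18)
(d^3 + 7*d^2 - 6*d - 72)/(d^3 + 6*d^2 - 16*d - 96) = (d - 3)/(d - 4)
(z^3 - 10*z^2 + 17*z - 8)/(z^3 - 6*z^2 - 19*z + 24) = (z - 1)/(z + 3)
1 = 1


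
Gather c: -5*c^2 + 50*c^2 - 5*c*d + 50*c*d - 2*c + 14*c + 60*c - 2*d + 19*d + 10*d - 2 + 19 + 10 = 45*c^2 + c*(45*d + 72) + 27*d + 27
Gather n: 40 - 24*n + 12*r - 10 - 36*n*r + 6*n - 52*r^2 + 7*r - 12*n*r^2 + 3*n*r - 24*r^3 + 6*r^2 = n*(-12*r^2 - 33*r - 18) - 24*r^3 - 46*r^2 + 19*r + 30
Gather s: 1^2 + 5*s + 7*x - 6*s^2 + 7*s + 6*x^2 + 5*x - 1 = -6*s^2 + 12*s + 6*x^2 + 12*x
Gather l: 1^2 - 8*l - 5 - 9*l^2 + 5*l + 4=-9*l^2 - 3*l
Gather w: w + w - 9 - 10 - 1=2*w - 20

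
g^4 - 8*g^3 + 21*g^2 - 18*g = g*(g - 3)^2*(g - 2)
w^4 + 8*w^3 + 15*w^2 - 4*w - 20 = (w - 1)*(w + 2)^2*(w + 5)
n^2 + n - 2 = (n - 1)*(n + 2)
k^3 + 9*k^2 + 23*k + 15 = (k + 1)*(k + 3)*(k + 5)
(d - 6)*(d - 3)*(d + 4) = d^3 - 5*d^2 - 18*d + 72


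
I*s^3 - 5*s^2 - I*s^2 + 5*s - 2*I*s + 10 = (s - 2)*(s + 5*I)*(I*s + I)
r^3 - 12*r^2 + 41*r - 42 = (r - 7)*(r - 3)*(r - 2)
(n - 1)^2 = n^2 - 2*n + 1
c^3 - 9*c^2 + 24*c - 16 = (c - 4)^2*(c - 1)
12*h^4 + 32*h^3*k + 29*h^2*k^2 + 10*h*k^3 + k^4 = (h + k)^2*(2*h + k)*(6*h + k)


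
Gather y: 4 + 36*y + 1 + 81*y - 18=117*y - 13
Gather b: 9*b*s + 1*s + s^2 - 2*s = 9*b*s + s^2 - s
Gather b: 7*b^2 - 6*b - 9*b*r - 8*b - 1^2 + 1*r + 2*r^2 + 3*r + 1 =7*b^2 + b*(-9*r - 14) + 2*r^2 + 4*r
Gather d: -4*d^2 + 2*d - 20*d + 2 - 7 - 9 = -4*d^2 - 18*d - 14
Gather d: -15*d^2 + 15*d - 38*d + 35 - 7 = -15*d^2 - 23*d + 28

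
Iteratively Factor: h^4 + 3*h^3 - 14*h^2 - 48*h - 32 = (h - 4)*(h^3 + 7*h^2 + 14*h + 8) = (h - 4)*(h + 4)*(h^2 + 3*h + 2) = (h - 4)*(h + 2)*(h + 4)*(h + 1)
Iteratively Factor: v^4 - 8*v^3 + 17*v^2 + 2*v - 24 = (v + 1)*(v^3 - 9*v^2 + 26*v - 24) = (v - 3)*(v + 1)*(v^2 - 6*v + 8) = (v - 4)*(v - 3)*(v + 1)*(v - 2)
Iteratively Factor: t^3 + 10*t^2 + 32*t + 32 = (t + 4)*(t^2 + 6*t + 8) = (t + 4)^2*(t + 2)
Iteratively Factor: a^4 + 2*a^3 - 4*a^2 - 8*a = (a)*(a^3 + 2*a^2 - 4*a - 8) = a*(a + 2)*(a^2 - 4) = a*(a - 2)*(a + 2)*(a + 2)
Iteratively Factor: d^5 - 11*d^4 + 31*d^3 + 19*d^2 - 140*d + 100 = (d - 2)*(d^4 - 9*d^3 + 13*d^2 + 45*d - 50) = (d - 2)*(d - 1)*(d^3 - 8*d^2 + 5*d + 50) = (d - 5)*(d - 2)*(d - 1)*(d^2 - 3*d - 10) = (d - 5)*(d - 2)*(d - 1)*(d + 2)*(d - 5)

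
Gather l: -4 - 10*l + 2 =-10*l - 2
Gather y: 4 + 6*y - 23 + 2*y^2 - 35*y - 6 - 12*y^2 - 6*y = -10*y^2 - 35*y - 25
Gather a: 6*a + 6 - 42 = 6*a - 36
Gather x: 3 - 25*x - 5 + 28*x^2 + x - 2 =28*x^2 - 24*x - 4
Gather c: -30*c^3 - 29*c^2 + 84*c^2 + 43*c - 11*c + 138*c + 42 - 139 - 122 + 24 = -30*c^3 + 55*c^2 + 170*c - 195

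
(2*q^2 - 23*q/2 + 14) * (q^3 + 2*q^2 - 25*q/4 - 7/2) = 2*q^5 - 15*q^4/2 - 43*q^3/2 + 743*q^2/8 - 189*q/4 - 49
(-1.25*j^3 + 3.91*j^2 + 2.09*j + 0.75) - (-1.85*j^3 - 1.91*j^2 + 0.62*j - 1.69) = 0.6*j^3 + 5.82*j^2 + 1.47*j + 2.44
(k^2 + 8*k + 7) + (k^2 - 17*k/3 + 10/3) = 2*k^2 + 7*k/3 + 31/3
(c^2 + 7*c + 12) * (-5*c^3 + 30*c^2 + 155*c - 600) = -5*c^5 - 5*c^4 + 305*c^3 + 845*c^2 - 2340*c - 7200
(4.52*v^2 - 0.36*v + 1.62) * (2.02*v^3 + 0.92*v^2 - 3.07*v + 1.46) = 9.1304*v^5 + 3.4312*v^4 - 10.9352*v^3 + 9.1948*v^2 - 5.499*v + 2.3652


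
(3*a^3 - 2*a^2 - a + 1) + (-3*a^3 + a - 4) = -2*a^2 - 3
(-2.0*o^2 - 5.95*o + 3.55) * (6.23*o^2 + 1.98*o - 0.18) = -12.46*o^4 - 41.0285*o^3 + 10.6955*o^2 + 8.1*o - 0.639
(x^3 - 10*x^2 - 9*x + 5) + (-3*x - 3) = x^3 - 10*x^2 - 12*x + 2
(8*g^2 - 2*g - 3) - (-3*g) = 8*g^2 + g - 3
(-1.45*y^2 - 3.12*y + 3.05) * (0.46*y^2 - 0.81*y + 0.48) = -0.667*y^4 - 0.2607*y^3 + 3.2342*y^2 - 3.9681*y + 1.464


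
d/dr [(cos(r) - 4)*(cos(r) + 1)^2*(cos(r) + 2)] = 2*(-2*cos(r)^3 + 11*cos(r) + 9)*sin(r)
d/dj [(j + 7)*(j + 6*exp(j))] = j + (j + 7)*(6*exp(j) + 1) + 6*exp(j)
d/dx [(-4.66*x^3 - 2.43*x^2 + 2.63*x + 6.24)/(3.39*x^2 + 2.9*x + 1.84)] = (-15.7974*x^4 - 27.028*x^3 - 41.6859*x^2 - 51.2496*x - 13.2568)/(11.4921*x^4 + 19.662*x^3 + 20.8852*x^2 + 10.672*x + 3.3856)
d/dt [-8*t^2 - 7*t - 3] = -16*t - 7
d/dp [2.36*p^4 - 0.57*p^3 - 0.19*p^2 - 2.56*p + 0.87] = 9.44*p^3 - 1.71*p^2 - 0.38*p - 2.56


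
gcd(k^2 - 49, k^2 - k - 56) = k + 7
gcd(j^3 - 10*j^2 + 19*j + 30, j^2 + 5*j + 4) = j + 1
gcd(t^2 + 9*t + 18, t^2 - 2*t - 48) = t + 6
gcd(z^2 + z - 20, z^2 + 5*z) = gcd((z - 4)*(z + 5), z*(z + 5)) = z + 5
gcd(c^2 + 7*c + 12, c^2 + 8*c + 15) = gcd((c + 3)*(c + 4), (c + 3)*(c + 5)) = c + 3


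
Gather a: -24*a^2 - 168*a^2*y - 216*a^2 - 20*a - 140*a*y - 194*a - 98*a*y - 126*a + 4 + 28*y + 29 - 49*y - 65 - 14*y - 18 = a^2*(-168*y - 240) + a*(-238*y - 340) - 35*y - 50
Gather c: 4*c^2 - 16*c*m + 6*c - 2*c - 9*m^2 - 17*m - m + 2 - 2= 4*c^2 + c*(4 - 16*m) - 9*m^2 - 18*m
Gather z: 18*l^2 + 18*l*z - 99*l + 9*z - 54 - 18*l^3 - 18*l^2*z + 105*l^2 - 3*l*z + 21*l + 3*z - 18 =-18*l^3 + 123*l^2 - 78*l + z*(-18*l^2 + 15*l + 12) - 72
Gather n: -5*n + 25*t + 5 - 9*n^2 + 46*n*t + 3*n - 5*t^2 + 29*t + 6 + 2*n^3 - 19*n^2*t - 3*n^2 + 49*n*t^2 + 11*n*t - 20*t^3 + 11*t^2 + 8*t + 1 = 2*n^3 + n^2*(-19*t - 12) + n*(49*t^2 + 57*t - 2) - 20*t^3 + 6*t^2 + 62*t + 12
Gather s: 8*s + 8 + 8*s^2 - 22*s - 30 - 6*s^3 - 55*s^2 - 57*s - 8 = -6*s^3 - 47*s^2 - 71*s - 30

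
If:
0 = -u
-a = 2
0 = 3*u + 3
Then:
No Solution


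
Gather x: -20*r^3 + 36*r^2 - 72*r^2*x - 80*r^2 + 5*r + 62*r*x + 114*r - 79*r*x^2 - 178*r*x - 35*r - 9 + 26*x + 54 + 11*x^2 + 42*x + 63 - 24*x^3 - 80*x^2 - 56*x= -20*r^3 - 44*r^2 + 84*r - 24*x^3 + x^2*(-79*r - 69) + x*(-72*r^2 - 116*r + 12) + 108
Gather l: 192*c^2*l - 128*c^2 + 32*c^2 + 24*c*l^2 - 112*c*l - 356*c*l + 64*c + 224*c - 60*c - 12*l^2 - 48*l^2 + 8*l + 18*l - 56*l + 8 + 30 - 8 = -96*c^2 + 228*c + l^2*(24*c - 60) + l*(192*c^2 - 468*c - 30) + 30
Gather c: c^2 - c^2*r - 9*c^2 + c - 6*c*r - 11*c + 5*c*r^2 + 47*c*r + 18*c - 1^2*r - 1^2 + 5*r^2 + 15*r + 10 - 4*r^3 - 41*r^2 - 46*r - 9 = c^2*(-r - 8) + c*(5*r^2 + 41*r + 8) - 4*r^3 - 36*r^2 - 32*r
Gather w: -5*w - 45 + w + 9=-4*w - 36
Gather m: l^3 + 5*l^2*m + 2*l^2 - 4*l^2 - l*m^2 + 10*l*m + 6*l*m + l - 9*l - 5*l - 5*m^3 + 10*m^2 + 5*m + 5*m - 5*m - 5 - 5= l^3 - 2*l^2 - 13*l - 5*m^3 + m^2*(10 - l) + m*(5*l^2 + 16*l + 5) - 10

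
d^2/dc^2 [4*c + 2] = 0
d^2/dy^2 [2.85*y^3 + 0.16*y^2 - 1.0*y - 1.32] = 17.1*y + 0.32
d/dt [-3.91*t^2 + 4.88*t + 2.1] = 4.88 - 7.82*t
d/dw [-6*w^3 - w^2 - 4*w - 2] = -18*w^2 - 2*w - 4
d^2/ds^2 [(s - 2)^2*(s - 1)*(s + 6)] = 12*s^2 + 6*s - 44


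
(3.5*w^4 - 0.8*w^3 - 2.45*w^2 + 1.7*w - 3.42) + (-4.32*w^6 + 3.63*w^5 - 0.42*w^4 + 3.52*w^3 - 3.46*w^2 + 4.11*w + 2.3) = -4.32*w^6 + 3.63*w^5 + 3.08*w^4 + 2.72*w^3 - 5.91*w^2 + 5.81*w - 1.12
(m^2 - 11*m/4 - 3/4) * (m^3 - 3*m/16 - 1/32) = m^5 - 11*m^4/4 - 15*m^3/16 + 31*m^2/64 + 29*m/128 + 3/128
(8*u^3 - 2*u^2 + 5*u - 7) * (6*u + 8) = 48*u^4 + 52*u^3 + 14*u^2 - 2*u - 56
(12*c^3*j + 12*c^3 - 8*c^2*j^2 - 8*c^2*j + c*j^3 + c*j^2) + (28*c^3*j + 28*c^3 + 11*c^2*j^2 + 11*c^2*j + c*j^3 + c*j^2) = 40*c^3*j + 40*c^3 + 3*c^2*j^2 + 3*c^2*j + 2*c*j^3 + 2*c*j^2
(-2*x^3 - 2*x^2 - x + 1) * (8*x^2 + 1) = -16*x^5 - 16*x^4 - 10*x^3 + 6*x^2 - x + 1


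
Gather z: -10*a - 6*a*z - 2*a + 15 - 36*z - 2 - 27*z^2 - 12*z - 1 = -12*a - 27*z^2 + z*(-6*a - 48) + 12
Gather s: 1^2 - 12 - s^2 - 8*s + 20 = -s^2 - 8*s + 9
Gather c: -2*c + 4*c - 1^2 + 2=2*c + 1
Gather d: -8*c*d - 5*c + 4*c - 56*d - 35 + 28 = -c + d*(-8*c - 56) - 7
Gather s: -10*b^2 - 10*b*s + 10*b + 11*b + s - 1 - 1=-10*b^2 + 21*b + s*(1 - 10*b) - 2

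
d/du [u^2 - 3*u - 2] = 2*u - 3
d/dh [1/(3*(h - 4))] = -1/(3*(h - 4)^2)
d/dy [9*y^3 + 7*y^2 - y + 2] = 27*y^2 + 14*y - 1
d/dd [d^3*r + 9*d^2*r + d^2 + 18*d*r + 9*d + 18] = 3*d^2*r + 18*d*r + 2*d + 18*r + 9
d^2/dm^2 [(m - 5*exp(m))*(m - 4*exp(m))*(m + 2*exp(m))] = -7*m^2*exp(m) + 8*m*exp(2*m) - 28*m*exp(m) + 6*m + 360*exp(3*m) + 8*exp(2*m) - 14*exp(m)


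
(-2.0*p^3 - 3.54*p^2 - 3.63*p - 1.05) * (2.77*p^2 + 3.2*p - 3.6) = -5.54*p^5 - 16.2058*p^4 - 14.1831*p^3 - 1.7805*p^2 + 9.708*p + 3.78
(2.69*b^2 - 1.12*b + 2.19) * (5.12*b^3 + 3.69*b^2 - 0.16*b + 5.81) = 13.7728*b^5 + 4.1917*b^4 + 6.6496*b^3 + 23.8892*b^2 - 6.8576*b + 12.7239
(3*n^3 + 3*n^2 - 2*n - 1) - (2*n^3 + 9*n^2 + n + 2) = n^3 - 6*n^2 - 3*n - 3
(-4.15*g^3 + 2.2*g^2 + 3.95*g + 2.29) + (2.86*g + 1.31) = -4.15*g^3 + 2.2*g^2 + 6.81*g + 3.6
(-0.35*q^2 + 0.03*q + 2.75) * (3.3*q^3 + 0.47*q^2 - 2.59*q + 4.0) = -1.155*q^5 - 0.0655*q^4 + 9.9956*q^3 - 0.1852*q^2 - 7.0025*q + 11.0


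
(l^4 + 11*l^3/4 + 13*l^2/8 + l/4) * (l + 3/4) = l^5 + 7*l^4/2 + 59*l^3/16 + 47*l^2/32 + 3*l/16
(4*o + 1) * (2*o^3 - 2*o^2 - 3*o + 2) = 8*o^4 - 6*o^3 - 14*o^2 + 5*o + 2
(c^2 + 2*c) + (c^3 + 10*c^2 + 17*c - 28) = c^3 + 11*c^2 + 19*c - 28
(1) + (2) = 3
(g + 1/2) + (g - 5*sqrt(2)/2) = 2*g - 5*sqrt(2)/2 + 1/2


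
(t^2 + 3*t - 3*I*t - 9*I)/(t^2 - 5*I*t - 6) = (t + 3)/(t - 2*I)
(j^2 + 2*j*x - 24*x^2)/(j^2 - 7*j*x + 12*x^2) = (-j - 6*x)/(-j + 3*x)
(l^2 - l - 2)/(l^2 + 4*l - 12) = (l + 1)/(l + 6)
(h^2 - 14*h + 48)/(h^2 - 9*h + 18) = (h - 8)/(h - 3)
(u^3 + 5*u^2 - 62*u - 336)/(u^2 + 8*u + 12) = (u^2 - u - 56)/(u + 2)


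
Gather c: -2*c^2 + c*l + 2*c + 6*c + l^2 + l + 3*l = -2*c^2 + c*(l + 8) + l^2 + 4*l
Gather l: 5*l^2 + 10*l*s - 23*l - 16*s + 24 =5*l^2 + l*(10*s - 23) - 16*s + 24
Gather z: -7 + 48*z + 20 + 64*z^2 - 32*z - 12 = 64*z^2 + 16*z + 1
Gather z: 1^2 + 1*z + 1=z + 2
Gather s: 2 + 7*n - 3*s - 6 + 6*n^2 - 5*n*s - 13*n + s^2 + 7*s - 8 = 6*n^2 - 6*n + s^2 + s*(4 - 5*n) - 12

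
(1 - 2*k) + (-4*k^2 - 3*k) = -4*k^2 - 5*k + 1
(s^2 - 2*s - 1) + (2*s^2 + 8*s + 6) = 3*s^2 + 6*s + 5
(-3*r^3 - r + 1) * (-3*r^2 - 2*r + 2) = 9*r^5 + 6*r^4 - 3*r^3 - r^2 - 4*r + 2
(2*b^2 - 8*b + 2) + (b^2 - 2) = 3*b^2 - 8*b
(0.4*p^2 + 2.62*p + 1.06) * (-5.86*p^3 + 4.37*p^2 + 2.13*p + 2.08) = -2.344*p^5 - 13.6052*p^4 + 6.0898*p^3 + 11.0448*p^2 + 7.7074*p + 2.2048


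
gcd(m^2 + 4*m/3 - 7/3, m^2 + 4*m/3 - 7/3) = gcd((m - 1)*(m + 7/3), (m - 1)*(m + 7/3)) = m^2 + 4*m/3 - 7/3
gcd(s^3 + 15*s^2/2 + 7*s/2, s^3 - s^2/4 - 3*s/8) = s^2 + s/2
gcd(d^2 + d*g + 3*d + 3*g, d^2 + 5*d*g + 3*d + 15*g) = d + 3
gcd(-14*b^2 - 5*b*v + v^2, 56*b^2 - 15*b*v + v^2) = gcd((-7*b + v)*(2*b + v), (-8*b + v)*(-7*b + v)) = -7*b + v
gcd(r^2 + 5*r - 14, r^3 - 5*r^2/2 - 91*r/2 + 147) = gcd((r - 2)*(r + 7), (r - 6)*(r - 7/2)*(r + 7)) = r + 7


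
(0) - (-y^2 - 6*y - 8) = y^2 + 6*y + 8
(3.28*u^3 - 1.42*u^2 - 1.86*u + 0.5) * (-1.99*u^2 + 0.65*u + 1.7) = -6.5272*u^5 + 4.9578*u^4 + 8.3544*u^3 - 4.618*u^2 - 2.837*u + 0.85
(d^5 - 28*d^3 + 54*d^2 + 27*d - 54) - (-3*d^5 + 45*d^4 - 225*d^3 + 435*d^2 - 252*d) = 4*d^5 - 45*d^4 + 197*d^3 - 381*d^2 + 279*d - 54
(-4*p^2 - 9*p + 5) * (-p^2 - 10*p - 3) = 4*p^4 + 49*p^3 + 97*p^2 - 23*p - 15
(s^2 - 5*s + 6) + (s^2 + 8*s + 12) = 2*s^2 + 3*s + 18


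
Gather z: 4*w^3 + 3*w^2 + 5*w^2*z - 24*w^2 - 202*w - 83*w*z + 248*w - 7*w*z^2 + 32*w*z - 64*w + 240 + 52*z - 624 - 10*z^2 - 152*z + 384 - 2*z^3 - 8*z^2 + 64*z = 4*w^3 - 21*w^2 - 18*w - 2*z^3 + z^2*(-7*w - 18) + z*(5*w^2 - 51*w - 36)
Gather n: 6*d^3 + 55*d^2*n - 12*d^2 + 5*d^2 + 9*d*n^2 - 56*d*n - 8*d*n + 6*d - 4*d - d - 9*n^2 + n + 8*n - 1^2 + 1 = 6*d^3 - 7*d^2 + d + n^2*(9*d - 9) + n*(55*d^2 - 64*d + 9)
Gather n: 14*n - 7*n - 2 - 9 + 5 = 7*n - 6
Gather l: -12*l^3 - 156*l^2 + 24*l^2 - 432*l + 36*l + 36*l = -12*l^3 - 132*l^2 - 360*l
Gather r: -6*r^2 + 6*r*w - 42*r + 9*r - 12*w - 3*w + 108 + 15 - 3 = -6*r^2 + r*(6*w - 33) - 15*w + 120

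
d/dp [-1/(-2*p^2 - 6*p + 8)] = (-p - 3/2)/(p^2 + 3*p - 4)^2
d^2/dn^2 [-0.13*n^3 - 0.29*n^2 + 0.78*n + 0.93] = -0.78*n - 0.58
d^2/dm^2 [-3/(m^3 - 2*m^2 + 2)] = 6*(-m^2*(3*m - 4)^2 + (3*m - 2)*(m^3 - 2*m^2 + 2))/(m^3 - 2*m^2 + 2)^3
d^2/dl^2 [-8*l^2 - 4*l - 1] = -16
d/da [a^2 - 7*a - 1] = 2*a - 7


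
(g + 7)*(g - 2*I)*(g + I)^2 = g^4 + 7*g^3 + 3*g^2 + 21*g + 2*I*g + 14*I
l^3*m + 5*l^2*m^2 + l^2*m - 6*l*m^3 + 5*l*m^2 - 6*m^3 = (l - m)*(l + 6*m)*(l*m + m)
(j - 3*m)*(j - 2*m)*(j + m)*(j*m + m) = j^4*m - 4*j^3*m^2 + j^3*m + j^2*m^3 - 4*j^2*m^2 + 6*j*m^4 + j*m^3 + 6*m^4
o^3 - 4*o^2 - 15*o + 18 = (o - 6)*(o - 1)*(o + 3)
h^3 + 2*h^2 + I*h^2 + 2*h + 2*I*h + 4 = (h + 2)*(h - I)*(h + 2*I)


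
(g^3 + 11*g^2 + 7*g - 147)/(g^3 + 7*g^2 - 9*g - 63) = (g + 7)/(g + 3)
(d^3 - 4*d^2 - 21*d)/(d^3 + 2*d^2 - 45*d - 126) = d/(d + 6)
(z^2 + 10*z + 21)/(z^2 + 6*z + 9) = (z + 7)/(z + 3)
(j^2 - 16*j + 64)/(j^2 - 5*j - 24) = (j - 8)/(j + 3)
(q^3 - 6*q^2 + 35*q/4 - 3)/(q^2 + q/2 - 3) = (q^2 - 9*q/2 + 2)/(q + 2)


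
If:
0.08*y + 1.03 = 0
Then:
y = -12.88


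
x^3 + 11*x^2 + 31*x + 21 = (x + 1)*(x + 3)*(x + 7)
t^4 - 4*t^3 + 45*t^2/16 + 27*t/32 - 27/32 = (t - 3)*(t - 3/4)^2*(t + 1/2)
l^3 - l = l*(l - 1)*(l + 1)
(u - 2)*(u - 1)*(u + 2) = u^3 - u^2 - 4*u + 4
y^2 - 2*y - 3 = (y - 3)*(y + 1)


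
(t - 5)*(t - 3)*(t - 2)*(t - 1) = t^4 - 11*t^3 + 41*t^2 - 61*t + 30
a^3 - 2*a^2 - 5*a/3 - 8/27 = (a - 8/3)*(a + 1/3)^2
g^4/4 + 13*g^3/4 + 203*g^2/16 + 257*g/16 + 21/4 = (g/4 + 1)*(g + 1/2)*(g + 3/2)*(g + 7)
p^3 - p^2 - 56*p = p*(p - 8)*(p + 7)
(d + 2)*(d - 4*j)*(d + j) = d^3 - 3*d^2*j + 2*d^2 - 4*d*j^2 - 6*d*j - 8*j^2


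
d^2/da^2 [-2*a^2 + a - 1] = -4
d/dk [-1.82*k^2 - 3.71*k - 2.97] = -3.64*k - 3.71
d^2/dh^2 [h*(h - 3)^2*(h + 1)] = 12*h^2 - 30*h + 6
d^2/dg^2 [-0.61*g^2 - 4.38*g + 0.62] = -1.22000000000000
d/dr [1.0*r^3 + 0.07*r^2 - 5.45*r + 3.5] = 3.0*r^2 + 0.14*r - 5.45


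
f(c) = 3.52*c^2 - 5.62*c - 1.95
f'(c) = 7.04*c - 5.62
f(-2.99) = 46.32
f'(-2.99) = -26.67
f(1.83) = -0.45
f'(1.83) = 7.26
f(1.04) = -3.99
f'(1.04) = 1.70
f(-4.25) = 85.52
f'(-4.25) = -35.54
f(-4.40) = 90.93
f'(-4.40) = -36.60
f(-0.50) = 1.74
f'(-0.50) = -9.14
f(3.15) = 15.27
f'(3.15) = 16.56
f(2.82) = 10.19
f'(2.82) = 14.23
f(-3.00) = 46.59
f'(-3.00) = -26.74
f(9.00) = 232.59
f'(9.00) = 57.74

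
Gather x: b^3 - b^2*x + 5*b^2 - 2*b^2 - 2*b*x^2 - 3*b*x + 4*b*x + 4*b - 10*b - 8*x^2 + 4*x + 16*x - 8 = b^3 + 3*b^2 - 6*b + x^2*(-2*b - 8) + x*(-b^2 + b + 20) - 8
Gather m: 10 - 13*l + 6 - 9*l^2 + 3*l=-9*l^2 - 10*l + 16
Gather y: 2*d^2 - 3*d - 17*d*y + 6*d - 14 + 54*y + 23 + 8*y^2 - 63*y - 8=2*d^2 + 3*d + 8*y^2 + y*(-17*d - 9) + 1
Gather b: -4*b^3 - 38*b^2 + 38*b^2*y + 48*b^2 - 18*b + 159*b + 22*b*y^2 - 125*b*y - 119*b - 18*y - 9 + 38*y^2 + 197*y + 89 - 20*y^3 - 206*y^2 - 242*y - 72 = -4*b^3 + b^2*(38*y + 10) + b*(22*y^2 - 125*y + 22) - 20*y^3 - 168*y^2 - 63*y + 8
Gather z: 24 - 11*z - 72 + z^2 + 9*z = z^2 - 2*z - 48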